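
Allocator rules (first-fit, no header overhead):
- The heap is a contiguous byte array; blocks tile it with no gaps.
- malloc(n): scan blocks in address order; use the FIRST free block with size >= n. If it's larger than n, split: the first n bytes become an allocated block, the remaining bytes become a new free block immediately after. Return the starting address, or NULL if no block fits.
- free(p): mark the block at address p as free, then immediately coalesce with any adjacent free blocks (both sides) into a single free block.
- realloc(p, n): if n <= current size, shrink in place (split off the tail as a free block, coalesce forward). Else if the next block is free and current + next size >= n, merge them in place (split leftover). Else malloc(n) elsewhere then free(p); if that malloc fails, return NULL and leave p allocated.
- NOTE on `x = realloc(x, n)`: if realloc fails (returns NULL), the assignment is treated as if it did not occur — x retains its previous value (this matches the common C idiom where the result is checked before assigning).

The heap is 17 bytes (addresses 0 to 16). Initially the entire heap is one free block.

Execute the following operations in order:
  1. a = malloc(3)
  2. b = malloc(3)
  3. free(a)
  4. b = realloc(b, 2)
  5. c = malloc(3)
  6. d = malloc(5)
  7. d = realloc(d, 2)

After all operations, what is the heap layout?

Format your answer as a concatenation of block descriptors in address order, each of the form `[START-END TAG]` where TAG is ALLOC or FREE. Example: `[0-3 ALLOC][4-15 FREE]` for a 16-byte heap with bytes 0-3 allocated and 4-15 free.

Op 1: a = malloc(3) -> a = 0; heap: [0-2 ALLOC][3-16 FREE]
Op 2: b = malloc(3) -> b = 3; heap: [0-2 ALLOC][3-5 ALLOC][6-16 FREE]
Op 3: free(a) -> (freed a); heap: [0-2 FREE][3-5 ALLOC][6-16 FREE]
Op 4: b = realloc(b, 2) -> b = 3; heap: [0-2 FREE][3-4 ALLOC][5-16 FREE]
Op 5: c = malloc(3) -> c = 0; heap: [0-2 ALLOC][3-4 ALLOC][5-16 FREE]
Op 6: d = malloc(5) -> d = 5; heap: [0-2 ALLOC][3-4 ALLOC][5-9 ALLOC][10-16 FREE]
Op 7: d = realloc(d, 2) -> d = 5; heap: [0-2 ALLOC][3-4 ALLOC][5-6 ALLOC][7-16 FREE]

Answer: [0-2 ALLOC][3-4 ALLOC][5-6 ALLOC][7-16 FREE]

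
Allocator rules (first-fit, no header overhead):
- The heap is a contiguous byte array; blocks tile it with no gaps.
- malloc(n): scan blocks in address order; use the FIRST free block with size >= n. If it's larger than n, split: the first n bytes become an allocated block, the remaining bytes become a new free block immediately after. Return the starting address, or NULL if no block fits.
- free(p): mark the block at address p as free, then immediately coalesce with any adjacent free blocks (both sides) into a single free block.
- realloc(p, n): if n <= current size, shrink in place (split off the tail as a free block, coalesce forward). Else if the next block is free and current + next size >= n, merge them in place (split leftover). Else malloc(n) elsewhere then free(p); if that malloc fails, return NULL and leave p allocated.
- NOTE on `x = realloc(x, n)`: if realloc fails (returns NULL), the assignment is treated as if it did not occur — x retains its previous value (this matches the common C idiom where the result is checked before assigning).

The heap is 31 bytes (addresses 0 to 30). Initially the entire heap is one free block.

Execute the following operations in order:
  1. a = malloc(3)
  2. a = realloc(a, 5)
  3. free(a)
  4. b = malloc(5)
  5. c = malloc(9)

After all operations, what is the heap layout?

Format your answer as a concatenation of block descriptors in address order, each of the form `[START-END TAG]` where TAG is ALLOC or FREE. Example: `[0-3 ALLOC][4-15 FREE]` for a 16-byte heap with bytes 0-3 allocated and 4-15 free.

Op 1: a = malloc(3) -> a = 0; heap: [0-2 ALLOC][3-30 FREE]
Op 2: a = realloc(a, 5) -> a = 0; heap: [0-4 ALLOC][5-30 FREE]
Op 3: free(a) -> (freed a); heap: [0-30 FREE]
Op 4: b = malloc(5) -> b = 0; heap: [0-4 ALLOC][5-30 FREE]
Op 5: c = malloc(9) -> c = 5; heap: [0-4 ALLOC][5-13 ALLOC][14-30 FREE]

Answer: [0-4 ALLOC][5-13 ALLOC][14-30 FREE]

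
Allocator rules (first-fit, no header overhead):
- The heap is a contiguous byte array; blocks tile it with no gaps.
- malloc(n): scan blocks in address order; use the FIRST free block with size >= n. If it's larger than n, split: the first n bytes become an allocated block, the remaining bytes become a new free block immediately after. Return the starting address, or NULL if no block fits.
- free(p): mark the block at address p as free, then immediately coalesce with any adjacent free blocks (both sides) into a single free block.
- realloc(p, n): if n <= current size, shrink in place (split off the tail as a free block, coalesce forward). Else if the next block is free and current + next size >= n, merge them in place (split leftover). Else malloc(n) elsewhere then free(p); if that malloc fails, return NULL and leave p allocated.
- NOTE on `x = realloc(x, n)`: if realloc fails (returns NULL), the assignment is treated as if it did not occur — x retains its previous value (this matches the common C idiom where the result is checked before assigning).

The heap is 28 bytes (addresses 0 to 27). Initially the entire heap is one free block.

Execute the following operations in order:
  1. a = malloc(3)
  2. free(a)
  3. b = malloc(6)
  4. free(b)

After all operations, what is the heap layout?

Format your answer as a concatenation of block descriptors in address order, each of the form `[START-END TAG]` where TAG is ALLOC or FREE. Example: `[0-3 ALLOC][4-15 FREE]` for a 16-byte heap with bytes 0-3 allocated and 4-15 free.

Op 1: a = malloc(3) -> a = 0; heap: [0-2 ALLOC][3-27 FREE]
Op 2: free(a) -> (freed a); heap: [0-27 FREE]
Op 3: b = malloc(6) -> b = 0; heap: [0-5 ALLOC][6-27 FREE]
Op 4: free(b) -> (freed b); heap: [0-27 FREE]

Answer: [0-27 FREE]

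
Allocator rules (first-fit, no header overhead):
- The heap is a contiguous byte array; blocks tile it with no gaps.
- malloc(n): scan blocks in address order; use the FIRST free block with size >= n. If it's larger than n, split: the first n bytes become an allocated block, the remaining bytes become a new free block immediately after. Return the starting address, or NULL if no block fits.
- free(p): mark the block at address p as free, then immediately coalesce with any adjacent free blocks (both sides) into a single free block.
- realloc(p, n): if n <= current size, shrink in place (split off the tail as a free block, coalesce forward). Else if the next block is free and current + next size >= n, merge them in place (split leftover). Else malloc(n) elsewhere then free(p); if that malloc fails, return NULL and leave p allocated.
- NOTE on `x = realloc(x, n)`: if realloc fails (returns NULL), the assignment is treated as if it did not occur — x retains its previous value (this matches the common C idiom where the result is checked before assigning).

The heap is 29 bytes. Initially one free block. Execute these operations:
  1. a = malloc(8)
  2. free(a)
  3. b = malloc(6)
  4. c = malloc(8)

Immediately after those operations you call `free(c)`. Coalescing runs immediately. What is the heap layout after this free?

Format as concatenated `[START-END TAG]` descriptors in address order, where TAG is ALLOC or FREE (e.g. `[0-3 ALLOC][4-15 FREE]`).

Answer: [0-5 ALLOC][6-28 FREE]

Derivation:
Op 1: a = malloc(8) -> a = 0; heap: [0-7 ALLOC][8-28 FREE]
Op 2: free(a) -> (freed a); heap: [0-28 FREE]
Op 3: b = malloc(6) -> b = 0; heap: [0-5 ALLOC][6-28 FREE]
Op 4: c = malloc(8) -> c = 6; heap: [0-5 ALLOC][6-13 ALLOC][14-28 FREE]
free(c): c = 6 -> block [6-13 ALLOC]; mark free, coalesce with adjacent free neighbors -> [0-5 ALLOC][6-28 FREE]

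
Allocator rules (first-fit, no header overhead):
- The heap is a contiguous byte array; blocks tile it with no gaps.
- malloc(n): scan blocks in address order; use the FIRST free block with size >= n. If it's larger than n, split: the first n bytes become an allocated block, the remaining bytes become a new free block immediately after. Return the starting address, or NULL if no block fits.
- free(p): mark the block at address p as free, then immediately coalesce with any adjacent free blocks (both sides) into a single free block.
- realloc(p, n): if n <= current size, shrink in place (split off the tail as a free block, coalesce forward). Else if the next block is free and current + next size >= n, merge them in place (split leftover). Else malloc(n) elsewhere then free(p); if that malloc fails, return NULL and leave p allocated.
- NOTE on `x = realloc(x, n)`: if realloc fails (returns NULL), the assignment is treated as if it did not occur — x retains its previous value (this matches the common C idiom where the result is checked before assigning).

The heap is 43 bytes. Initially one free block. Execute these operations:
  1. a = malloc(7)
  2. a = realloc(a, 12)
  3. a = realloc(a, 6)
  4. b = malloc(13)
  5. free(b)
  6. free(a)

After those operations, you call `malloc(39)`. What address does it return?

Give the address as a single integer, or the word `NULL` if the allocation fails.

Op 1: a = malloc(7) -> a = 0; heap: [0-6 ALLOC][7-42 FREE]
Op 2: a = realloc(a, 12) -> a = 0; heap: [0-11 ALLOC][12-42 FREE]
Op 3: a = realloc(a, 6) -> a = 0; heap: [0-5 ALLOC][6-42 FREE]
Op 4: b = malloc(13) -> b = 6; heap: [0-5 ALLOC][6-18 ALLOC][19-42 FREE]
Op 5: free(b) -> (freed b); heap: [0-5 ALLOC][6-42 FREE]
Op 6: free(a) -> (freed a); heap: [0-42 FREE]
malloc(39): first-fit scan over [0-42 FREE] -> 0

Answer: 0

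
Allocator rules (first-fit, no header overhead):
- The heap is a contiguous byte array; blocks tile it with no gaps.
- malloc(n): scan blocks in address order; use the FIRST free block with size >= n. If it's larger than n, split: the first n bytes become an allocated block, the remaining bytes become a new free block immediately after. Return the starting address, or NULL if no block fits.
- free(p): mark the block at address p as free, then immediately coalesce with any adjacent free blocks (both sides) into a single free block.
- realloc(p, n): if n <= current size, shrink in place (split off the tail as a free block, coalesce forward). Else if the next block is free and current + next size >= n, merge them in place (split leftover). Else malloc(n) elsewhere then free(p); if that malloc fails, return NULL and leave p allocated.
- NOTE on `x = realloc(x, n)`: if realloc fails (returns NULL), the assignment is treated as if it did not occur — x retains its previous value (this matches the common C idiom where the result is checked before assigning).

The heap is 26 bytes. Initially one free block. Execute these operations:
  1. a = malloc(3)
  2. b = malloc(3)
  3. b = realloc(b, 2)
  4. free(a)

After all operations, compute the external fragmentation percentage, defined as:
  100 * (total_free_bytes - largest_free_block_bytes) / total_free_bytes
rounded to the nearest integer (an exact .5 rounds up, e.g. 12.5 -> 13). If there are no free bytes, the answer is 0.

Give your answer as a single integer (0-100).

Answer: 13

Derivation:
Op 1: a = malloc(3) -> a = 0; heap: [0-2 ALLOC][3-25 FREE]
Op 2: b = malloc(3) -> b = 3; heap: [0-2 ALLOC][3-5 ALLOC][6-25 FREE]
Op 3: b = realloc(b, 2) -> b = 3; heap: [0-2 ALLOC][3-4 ALLOC][5-25 FREE]
Op 4: free(a) -> (freed a); heap: [0-2 FREE][3-4 ALLOC][5-25 FREE]
Free blocks: [3 21] total_free=24 largest=21 -> 100*(24-21)/24 = 300/24 = 12.5 -> rounds to 13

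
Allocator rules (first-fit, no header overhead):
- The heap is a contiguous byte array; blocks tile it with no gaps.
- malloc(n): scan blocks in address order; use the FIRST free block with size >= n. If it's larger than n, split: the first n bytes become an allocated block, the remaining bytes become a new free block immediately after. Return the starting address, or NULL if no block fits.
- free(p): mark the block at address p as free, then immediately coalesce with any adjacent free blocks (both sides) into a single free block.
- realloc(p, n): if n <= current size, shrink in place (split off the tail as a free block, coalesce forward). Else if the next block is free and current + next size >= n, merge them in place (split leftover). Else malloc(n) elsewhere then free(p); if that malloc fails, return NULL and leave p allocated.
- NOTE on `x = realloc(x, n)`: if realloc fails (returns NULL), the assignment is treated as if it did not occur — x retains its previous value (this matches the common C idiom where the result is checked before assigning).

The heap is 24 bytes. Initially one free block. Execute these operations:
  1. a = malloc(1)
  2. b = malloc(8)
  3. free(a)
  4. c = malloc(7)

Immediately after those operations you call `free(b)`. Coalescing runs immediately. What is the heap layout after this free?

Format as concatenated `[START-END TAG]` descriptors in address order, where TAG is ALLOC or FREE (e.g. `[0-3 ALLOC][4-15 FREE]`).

Answer: [0-8 FREE][9-15 ALLOC][16-23 FREE]

Derivation:
Op 1: a = malloc(1) -> a = 0; heap: [0-0 ALLOC][1-23 FREE]
Op 2: b = malloc(8) -> b = 1; heap: [0-0 ALLOC][1-8 ALLOC][9-23 FREE]
Op 3: free(a) -> (freed a); heap: [0-0 FREE][1-8 ALLOC][9-23 FREE]
Op 4: c = malloc(7) -> c = 9; heap: [0-0 FREE][1-8 ALLOC][9-15 ALLOC][16-23 FREE]
free(b): b = 1 -> block [1-8 ALLOC]; mark free, coalesce with adjacent free neighbors -> [0-8 FREE][9-15 ALLOC][16-23 FREE]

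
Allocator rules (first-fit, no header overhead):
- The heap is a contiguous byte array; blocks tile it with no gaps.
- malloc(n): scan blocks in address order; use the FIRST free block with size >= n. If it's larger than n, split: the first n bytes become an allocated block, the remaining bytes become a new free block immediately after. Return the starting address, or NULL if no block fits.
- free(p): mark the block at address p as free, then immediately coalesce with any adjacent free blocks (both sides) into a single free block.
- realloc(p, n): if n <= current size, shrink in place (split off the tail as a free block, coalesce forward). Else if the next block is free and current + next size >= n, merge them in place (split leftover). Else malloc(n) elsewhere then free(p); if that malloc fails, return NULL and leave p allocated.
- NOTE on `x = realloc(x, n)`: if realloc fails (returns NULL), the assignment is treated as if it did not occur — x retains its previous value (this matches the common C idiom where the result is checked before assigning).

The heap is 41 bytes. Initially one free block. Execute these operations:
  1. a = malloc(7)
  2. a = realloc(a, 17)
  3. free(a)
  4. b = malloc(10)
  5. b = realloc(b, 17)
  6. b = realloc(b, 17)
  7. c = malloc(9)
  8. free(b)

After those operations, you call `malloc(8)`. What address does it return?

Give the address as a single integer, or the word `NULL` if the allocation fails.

Op 1: a = malloc(7) -> a = 0; heap: [0-6 ALLOC][7-40 FREE]
Op 2: a = realloc(a, 17) -> a = 0; heap: [0-16 ALLOC][17-40 FREE]
Op 3: free(a) -> (freed a); heap: [0-40 FREE]
Op 4: b = malloc(10) -> b = 0; heap: [0-9 ALLOC][10-40 FREE]
Op 5: b = realloc(b, 17) -> b = 0; heap: [0-16 ALLOC][17-40 FREE]
Op 6: b = realloc(b, 17) -> b = 0; heap: [0-16 ALLOC][17-40 FREE]
Op 7: c = malloc(9) -> c = 17; heap: [0-16 ALLOC][17-25 ALLOC][26-40 FREE]
Op 8: free(b) -> (freed b); heap: [0-16 FREE][17-25 ALLOC][26-40 FREE]
malloc(8): first-fit scan over [0-16 FREE][17-25 ALLOC][26-40 FREE] -> 0

Answer: 0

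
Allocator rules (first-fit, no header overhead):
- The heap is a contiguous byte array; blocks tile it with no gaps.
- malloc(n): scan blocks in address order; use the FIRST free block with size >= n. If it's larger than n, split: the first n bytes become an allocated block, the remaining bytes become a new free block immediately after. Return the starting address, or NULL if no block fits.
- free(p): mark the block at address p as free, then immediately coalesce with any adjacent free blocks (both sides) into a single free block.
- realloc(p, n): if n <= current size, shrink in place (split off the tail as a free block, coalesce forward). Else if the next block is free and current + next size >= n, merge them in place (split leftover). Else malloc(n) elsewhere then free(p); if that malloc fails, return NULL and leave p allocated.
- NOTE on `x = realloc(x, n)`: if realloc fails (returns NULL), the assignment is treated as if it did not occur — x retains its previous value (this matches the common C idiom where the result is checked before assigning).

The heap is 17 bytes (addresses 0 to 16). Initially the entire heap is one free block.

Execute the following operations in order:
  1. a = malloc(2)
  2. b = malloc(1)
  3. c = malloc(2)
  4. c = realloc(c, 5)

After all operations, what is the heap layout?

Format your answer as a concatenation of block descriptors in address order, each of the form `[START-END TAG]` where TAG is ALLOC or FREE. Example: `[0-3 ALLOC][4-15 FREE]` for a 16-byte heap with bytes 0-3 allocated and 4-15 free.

Answer: [0-1 ALLOC][2-2 ALLOC][3-7 ALLOC][8-16 FREE]

Derivation:
Op 1: a = malloc(2) -> a = 0; heap: [0-1 ALLOC][2-16 FREE]
Op 2: b = malloc(1) -> b = 2; heap: [0-1 ALLOC][2-2 ALLOC][3-16 FREE]
Op 3: c = malloc(2) -> c = 3; heap: [0-1 ALLOC][2-2 ALLOC][3-4 ALLOC][5-16 FREE]
Op 4: c = realloc(c, 5) -> c = 3; heap: [0-1 ALLOC][2-2 ALLOC][3-7 ALLOC][8-16 FREE]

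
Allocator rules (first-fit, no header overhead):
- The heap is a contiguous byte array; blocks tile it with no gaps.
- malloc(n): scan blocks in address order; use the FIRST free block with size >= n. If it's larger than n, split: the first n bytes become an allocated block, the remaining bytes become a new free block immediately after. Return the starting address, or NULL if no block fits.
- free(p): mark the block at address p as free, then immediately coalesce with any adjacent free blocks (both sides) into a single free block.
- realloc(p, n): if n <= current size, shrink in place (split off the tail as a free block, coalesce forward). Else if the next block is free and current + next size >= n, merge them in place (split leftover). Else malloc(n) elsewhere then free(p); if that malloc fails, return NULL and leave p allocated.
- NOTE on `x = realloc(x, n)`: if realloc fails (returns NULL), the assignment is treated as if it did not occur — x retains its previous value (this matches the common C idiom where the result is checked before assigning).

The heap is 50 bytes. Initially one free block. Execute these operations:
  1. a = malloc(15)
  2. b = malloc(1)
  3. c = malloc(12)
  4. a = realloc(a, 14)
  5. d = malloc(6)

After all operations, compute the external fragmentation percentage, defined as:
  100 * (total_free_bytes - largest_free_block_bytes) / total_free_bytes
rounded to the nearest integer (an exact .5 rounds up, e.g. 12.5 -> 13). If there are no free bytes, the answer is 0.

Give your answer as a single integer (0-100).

Op 1: a = malloc(15) -> a = 0; heap: [0-14 ALLOC][15-49 FREE]
Op 2: b = malloc(1) -> b = 15; heap: [0-14 ALLOC][15-15 ALLOC][16-49 FREE]
Op 3: c = malloc(12) -> c = 16; heap: [0-14 ALLOC][15-15 ALLOC][16-27 ALLOC][28-49 FREE]
Op 4: a = realloc(a, 14) -> a = 0; heap: [0-13 ALLOC][14-14 FREE][15-15 ALLOC][16-27 ALLOC][28-49 FREE]
Op 5: d = malloc(6) -> d = 28; heap: [0-13 ALLOC][14-14 FREE][15-15 ALLOC][16-27 ALLOC][28-33 ALLOC][34-49 FREE]
Free blocks: [1 16] total_free=17 largest=16 -> 100*(17-16)/17 = 100/17 ≈ 5.882 -> rounds to 6

Answer: 6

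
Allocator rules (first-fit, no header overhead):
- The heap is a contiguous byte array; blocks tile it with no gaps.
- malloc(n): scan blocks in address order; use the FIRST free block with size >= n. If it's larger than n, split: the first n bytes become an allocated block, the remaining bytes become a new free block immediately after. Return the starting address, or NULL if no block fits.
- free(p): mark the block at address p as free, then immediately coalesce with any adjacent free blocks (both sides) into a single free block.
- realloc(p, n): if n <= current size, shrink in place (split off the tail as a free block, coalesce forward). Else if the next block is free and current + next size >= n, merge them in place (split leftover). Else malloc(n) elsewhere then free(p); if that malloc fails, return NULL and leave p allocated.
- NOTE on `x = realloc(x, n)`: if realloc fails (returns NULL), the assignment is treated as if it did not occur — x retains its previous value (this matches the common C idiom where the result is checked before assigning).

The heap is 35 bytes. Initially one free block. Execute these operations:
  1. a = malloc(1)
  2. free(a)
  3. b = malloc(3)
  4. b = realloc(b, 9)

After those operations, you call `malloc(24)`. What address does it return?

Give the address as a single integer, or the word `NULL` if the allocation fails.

Answer: 9

Derivation:
Op 1: a = malloc(1) -> a = 0; heap: [0-0 ALLOC][1-34 FREE]
Op 2: free(a) -> (freed a); heap: [0-34 FREE]
Op 3: b = malloc(3) -> b = 0; heap: [0-2 ALLOC][3-34 FREE]
Op 4: b = realloc(b, 9) -> b = 0; heap: [0-8 ALLOC][9-34 FREE]
malloc(24): first-fit scan over [0-8 ALLOC][9-34 FREE] -> 9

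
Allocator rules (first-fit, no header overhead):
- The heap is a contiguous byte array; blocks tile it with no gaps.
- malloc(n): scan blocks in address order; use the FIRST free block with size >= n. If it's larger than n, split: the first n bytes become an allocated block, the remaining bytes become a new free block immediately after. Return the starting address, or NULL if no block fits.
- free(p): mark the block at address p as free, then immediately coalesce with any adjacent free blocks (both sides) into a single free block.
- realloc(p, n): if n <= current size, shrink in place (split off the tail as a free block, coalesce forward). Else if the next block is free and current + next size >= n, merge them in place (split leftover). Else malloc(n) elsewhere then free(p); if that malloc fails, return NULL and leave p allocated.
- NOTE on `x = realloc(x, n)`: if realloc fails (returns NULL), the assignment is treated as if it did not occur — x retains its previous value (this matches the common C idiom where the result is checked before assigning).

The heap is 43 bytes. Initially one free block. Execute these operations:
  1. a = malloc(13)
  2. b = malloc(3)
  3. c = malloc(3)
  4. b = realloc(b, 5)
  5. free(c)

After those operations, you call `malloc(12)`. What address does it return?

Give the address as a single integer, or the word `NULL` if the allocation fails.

Op 1: a = malloc(13) -> a = 0; heap: [0-12 ALLOC][13-42 FREE]
Op 2: b = malloc(3) -> b = 13; heap: [0-12 ALLOC][13-15 ALLOC][16-42 FREE]
Op 3: c = malloc(3) -> c = 16; heap: [0-12 ALLOC][13-15 ALLOC][16-18 ALLOC][19-42 FREE]
Op 4: b = realloc(b, 5) -> b = 19; heap: [0-12 ALLOC][13-15 FREE][16-18 ALLOC][19-23 ALLOC][24-42 FREE]
Op 5: free(c) -> (freed c); heap: [0-12 ALLOC][13-18 FREE][19-23 ALLOC][24-42 FREE]
malloc(12): first-fit scan over [0-12 ALLOC][13-18 FREE][19-23 ALLOC][24-42 FREE] -> 24

Answer: 24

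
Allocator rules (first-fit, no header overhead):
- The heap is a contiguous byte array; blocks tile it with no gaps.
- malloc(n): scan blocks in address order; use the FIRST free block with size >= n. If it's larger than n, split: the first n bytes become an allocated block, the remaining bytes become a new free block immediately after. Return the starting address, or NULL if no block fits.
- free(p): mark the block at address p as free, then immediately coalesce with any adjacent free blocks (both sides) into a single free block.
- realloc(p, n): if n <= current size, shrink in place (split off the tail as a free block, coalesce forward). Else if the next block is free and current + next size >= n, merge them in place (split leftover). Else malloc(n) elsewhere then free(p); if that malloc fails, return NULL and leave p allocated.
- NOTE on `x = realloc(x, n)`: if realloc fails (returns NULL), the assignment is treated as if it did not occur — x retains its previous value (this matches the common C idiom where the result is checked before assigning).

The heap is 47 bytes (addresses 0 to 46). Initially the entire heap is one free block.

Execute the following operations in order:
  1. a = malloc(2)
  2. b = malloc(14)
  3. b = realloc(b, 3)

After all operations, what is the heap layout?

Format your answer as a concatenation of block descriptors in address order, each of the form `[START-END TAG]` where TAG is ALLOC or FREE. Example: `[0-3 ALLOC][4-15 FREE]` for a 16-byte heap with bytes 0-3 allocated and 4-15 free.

Op 1: a = malloc(2) -> a = 0; heap: [0-1 ALLOC][2-46 FREE]
Op 2: b = malloc(14) -> b = 2; heap: [0-1 ALLOC][2-15 ALLOC][16-46 FREE]
Op 3: b = realloc(b, 3) -> b = 2; heap: [0-1 ALLOC][2-4 ALLOC][5-46 FREE]

Answer: [0-1 ALLOC][2-4 ALLOC][5-46 FREE]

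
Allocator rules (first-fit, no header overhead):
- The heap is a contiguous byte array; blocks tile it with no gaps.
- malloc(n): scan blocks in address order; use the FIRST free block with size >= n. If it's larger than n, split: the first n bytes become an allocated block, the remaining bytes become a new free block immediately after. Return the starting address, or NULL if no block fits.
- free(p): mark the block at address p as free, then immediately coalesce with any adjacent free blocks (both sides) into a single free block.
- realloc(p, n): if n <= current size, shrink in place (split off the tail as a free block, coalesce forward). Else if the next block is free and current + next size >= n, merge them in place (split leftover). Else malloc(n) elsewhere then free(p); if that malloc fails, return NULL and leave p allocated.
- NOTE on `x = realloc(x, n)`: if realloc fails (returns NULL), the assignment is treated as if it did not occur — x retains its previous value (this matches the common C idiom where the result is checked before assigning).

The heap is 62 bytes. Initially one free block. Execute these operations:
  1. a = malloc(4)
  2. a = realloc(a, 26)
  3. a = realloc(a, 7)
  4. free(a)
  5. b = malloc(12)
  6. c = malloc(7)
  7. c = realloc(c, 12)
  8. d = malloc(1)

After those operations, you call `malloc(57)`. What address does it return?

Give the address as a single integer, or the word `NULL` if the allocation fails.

Answer: NULL

Derivation:
Op 1: a = malloc(4) -> a = 0; heap: [0-3 ALLOC][4-61 FREE]
Op 2: a = realloc(a, 26) -> a = 0; heap: [0-25 ALLOC][26-61 FREE]
Op 3: a = realloc(a, 7) -> a = 0; heap: [0-6 ALLOC][7-61 FREE]
Op 4: free(a) -> (freed a); heap: [0-61 FREE]
Op 5: b = malloc(12) -> b = 0; heap: [0-11 ALLOC][12-61 FREE]
Op 6: c = malloc(7) -> c = 12; heap: [0-11 ALLOC][12-18 ALLOC][19-61 FREE]
Op 7: c = realloc(c, 12) -> c = 12; heap: [0-11 ALLOC][12-23 ALLOC][24-61 FREE]
Op 8: d = malloc(1) -> d = 24; heap: [0-11 ALLOC][12-23 ALLOC][24-24 ALLOC][25-61 FREE]
malloc(57): first-fit scan over [0-11 ALLOC][12-23 ALLOC][24-24 ALLOC][25-61 FREE] -> NULL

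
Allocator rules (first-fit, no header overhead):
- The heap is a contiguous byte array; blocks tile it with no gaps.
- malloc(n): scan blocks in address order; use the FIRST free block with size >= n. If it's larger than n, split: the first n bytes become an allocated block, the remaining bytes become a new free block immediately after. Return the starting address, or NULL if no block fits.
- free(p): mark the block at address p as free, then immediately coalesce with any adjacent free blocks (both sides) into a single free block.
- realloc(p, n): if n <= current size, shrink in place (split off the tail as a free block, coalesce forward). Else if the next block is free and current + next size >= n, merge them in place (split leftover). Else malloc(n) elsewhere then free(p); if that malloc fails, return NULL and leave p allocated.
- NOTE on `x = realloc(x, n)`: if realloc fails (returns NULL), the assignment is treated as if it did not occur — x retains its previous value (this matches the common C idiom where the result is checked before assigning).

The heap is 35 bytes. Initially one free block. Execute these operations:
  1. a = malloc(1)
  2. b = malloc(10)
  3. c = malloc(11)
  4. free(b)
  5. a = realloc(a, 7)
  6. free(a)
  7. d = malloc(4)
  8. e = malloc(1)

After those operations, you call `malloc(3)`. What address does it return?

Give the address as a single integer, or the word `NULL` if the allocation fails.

Op 1: a = malloc(1) -> a = 0; heap: [0-0 ALLOC][1-34 FREE]
Op 2: b = malloc(10) -> b = 1; heap: [0-0 ALLOC][1-10 ALLOC][11-34 FREE]
Op 3: c = malloc(11) -> c = 11; heap: [0-0 ALLOC][1-10 ALLOC][11-21 ALLOC][22-34 FREE]
Op 4: free(b) -> (freed b); heap: [0-0 ALLOC][1-10 FREE][11-21 ALLOC][22-34 FREE]
Op 5: a = realloc(a, 7) -> a = 0; heap: [0-6 ALLOC][7-10 FREE][11-21 ALLOC][22-34 FREE]
Op 6: free(a) -> (freed a); heap: [0-10 FREE][11-21 ALLOC][22-34 FREE]
Op 7: d = malloc(4) -> d = 0; heap: [0-3 ALLOC][4-10 FREE][11-21 ALLOC][22-34 FREE]
Op 8: e = malloc(1) -> e = 4; heap: [0-3 ALLOC][4-4 ALLOC][5-10 FREE][11-21 ALLOC][22-34 FREE]
malloc(3): first-fit scan over [0-3 ALLOC][4-4 ALLOC][5-10 FREE][11-21 ALLOC][22-34 FREE] -> 5

Answer: 5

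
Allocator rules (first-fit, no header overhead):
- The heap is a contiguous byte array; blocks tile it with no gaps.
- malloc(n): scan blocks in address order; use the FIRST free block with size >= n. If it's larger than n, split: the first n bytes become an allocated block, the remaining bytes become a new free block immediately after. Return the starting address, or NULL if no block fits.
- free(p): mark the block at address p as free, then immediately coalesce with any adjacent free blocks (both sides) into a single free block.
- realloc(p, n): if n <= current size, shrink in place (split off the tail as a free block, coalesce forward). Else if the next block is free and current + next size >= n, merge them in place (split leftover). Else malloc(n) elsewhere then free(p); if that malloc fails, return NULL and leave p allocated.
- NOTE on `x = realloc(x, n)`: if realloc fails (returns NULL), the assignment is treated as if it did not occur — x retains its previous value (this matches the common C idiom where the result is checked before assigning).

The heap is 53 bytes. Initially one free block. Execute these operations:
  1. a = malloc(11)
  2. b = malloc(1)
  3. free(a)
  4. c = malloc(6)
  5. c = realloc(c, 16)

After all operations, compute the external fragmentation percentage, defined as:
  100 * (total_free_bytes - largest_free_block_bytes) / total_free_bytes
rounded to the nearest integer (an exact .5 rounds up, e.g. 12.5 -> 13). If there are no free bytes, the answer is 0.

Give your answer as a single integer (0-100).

Op 1: a = malloc(11) -> a = 0; heap: [0-10 ALLOC][11-52 FREE]
Op 2: b = malloc(1) -> b = 11; heap: [0-10 ALLOC][11-11 ALLOC][12-52 FREE]
Op 3: free(a) -> (freed a); heap: [0-10 FREE][11-11 ALLOC][12-52 FREE]
Op 4: c = malloc(6) -> c = 0; heap: [0-5 ALLOC][6-10 FREE][11-11 ALLOC][12-52 FREE]
Op 5: c = realloc(c, 16) -> c = 12; heap: [0-10 FREE][11-11 ALLOC][12-27 ALLOC][28-52 FREE]
Free blocks: [11 25] total_free=36 largest=25 -> 100*(36-25)/36 = 1100/36 ≈ 30.556 -> rounds to 31

Answer: 31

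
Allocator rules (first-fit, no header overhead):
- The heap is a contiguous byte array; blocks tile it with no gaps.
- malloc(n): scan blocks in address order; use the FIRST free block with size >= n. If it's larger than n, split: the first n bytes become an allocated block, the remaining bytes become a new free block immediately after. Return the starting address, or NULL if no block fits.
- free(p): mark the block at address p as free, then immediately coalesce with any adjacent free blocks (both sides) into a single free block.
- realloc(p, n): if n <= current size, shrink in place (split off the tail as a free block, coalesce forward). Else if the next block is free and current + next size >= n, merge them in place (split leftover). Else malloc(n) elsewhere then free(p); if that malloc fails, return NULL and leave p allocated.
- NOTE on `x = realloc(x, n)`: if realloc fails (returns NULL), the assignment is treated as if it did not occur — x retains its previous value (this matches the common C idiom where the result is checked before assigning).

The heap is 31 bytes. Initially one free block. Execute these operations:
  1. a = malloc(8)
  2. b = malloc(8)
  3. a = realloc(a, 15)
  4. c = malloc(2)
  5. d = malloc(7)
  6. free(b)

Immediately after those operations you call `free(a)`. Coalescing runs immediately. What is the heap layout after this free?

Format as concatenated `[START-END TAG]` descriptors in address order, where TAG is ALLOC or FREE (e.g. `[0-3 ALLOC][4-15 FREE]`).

Answer: [0-1 ALLOC][2-30 FREE]

Derivation:
Op 1: a = malloc(8) -> a = 0; heap: [0-7 ALLOC][8-30 FREE]
Op 2: b = malloc(8) -> b = 8; heap: [0-7 ALLOC][8-15 ALLOC][16-30 FREE]
Op 3: a = realloc(a, 15) -> a = 16; heap: [0-7 FREE][8-15 ALLOC][16-30 ALLOC]
Op 4: c = malloc(2) -> c = 0; heap: [0-1 ALLOC][2-7 FREE][8-15 ALLOC][16-30 ALLOC]
Op 5: d = malloc(7) -> d = NULL; heap: [0-1 ALLOC][2-7 FREE][8-15 ALLOC][16-30 ALLOC]
Op 6: free(b) -> (freed b); heap: [0-1 ALLOC][2-15 FREE][16-30 ALLOC]
free(a): a = 16 -> block [16-30 ALLOC]; mark free, coalesce with adjacent free neighbors -> [0-1 ALLOC][2-30 FREE]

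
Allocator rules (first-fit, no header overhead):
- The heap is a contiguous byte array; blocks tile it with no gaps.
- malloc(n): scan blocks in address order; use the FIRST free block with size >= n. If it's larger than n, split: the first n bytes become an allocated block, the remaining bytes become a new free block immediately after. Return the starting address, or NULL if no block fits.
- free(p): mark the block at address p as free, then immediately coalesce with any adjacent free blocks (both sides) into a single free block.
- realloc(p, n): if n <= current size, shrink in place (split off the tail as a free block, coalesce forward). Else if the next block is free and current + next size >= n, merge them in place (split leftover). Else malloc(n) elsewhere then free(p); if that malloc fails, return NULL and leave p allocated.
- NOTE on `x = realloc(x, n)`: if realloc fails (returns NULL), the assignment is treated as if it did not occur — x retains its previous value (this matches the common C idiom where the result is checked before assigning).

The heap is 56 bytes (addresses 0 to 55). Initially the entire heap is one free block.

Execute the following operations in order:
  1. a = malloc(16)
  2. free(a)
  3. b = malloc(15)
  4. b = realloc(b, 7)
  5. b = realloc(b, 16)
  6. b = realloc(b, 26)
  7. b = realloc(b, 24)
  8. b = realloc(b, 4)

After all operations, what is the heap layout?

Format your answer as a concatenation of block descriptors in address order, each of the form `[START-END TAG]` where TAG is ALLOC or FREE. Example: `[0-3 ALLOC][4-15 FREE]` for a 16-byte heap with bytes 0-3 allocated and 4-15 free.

Op 1: a = malloc(16) -> a = 0; heap: [0-15 ALLOC][16-55 FREE]
Op 2: free(a) -> (freed a); heap: [0-55 FREE]
Op 3: b = malloc(15) -> b = 0; heap: [0-14 ALLOC][15-55 FREE]
Op 4: b = realloc(b, 7) -> b = 0; heap: [0-6 ALLOC][7-55 FREE]
Op 5: b = realloc(b, 16) -> b = 0; heap: [0-15 ALLOC][16-55 FREE]
Op 6: b = realloc(b, 26) -> b = 0; heap: [0-25 ALLOC][26-55 FREE]
Op 7: b = realloc(b, 24) -> b = 0; heap: [0-23 ALLOC][24-55 FREE]
Op 8: b = realloc(b, 4) -> b = 0; heap: [0-3 ALLOC][4-55 FREE]

Answer: [0-3 ALLOC][4-55 FREE]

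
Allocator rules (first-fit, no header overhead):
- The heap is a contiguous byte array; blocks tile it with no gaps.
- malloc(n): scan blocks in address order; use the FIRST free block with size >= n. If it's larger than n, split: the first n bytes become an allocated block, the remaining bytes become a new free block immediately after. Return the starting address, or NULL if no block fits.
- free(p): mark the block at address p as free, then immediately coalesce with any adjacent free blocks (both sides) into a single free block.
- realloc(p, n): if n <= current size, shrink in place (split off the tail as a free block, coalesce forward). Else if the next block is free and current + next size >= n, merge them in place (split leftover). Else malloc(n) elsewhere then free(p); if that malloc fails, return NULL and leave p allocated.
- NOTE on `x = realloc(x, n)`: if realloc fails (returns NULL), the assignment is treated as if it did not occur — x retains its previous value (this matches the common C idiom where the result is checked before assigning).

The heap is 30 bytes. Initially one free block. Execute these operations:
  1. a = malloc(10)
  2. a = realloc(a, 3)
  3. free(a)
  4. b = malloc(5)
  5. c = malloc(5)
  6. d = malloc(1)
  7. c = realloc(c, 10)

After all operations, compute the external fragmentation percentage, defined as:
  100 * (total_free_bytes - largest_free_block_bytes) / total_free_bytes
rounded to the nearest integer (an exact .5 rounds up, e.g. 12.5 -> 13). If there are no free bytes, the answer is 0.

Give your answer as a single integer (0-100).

Answer: 36

Derivation:
Op 1: a = malloc(10) -> a = 0; heap: [0-9 ALLOC][10-29 FREE]
Op 2: a = realloc(a, 3) -> a = 0; heap: [0-2 ALLOC][3-29 FREE]
Op 3: free(a) -> (freed a); heap: [0-29 FREE]
Op 4: b = malloc(5) -> b = 0; heap: [0-4 ALLOC][5-29 FREE]
Op 5: c = malloc(5) -> c = 5; heap: [0-4 ALLOC][5-9 ALLOC][10-29 FREE]
Op 6: d = malloc(1) -> d = 10; heap: [0-4 ALLOC][5-9 ALLOC][10-10 ALLOC][11-29 FREE]
Op 7: c = realloc(c, 10) -> c = 11; heap: [0-4 ALLOC][5-9 FREE][10-10 ALLOC][11-20 ALLOC][21-29 FREE]
Free blocks: [5 9] total_free=14 largest=9 -> 100*(14-9)/14 = 500/14 ≈ 35.714 -> rounds to 36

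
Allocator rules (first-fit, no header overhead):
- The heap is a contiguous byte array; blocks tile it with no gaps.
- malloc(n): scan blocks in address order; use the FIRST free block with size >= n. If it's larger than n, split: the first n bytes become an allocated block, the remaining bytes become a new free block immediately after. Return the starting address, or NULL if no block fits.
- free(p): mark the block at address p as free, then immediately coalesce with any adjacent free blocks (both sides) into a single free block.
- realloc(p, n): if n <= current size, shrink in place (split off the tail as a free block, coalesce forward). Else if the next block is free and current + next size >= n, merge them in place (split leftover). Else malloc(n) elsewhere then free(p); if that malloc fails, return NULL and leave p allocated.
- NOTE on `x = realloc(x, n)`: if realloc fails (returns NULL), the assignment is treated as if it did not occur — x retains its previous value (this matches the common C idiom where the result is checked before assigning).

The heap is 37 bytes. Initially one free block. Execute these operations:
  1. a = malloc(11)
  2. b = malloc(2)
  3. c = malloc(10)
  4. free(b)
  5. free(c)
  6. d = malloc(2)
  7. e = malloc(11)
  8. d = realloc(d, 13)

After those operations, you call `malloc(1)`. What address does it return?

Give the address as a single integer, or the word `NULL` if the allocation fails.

Answer: 11

Derivation:
Op 1: a = malloc(11) -> a = 0; heap: [0-10 ALLOC][11-36 FREE]
Op 2: b = malloc(2) -> b = 11; heap: [0-10 ALLOC][11-12 ALLOC][13-36 FREE]
Op 3: c = malloc(10) -> c = 13; heap: [0-10 ALLOC][11-12 ALLOC][13-22 ALLOC][23-36 FREE]
Op 4: free(b) -> (freed b); heap: [0-10 ALLOC][11-12 FREE][13-22 ALLOC][23-36 FREE]
Op 5: free(c) -> (freed c); heap: [0-10 ALLOC][11-36 FREE]
Op 6: d = malloc(2) -> d = 11; heap: [0-10 ALLOC][11-12 ALLOC][13-36 FREE]
Op 7: e = malloc(11) -> e = 13; heap: [0-10 ALLOC][11-12 ALLOC][13-23 ALLOC][24-36 FREE]
Op 8: d = realloc(d, 13) -> d = 24; heap: [0-10 ALLOC][11-12 FREE][13-23 ALLOC][24-36 ALLOC]
malloc(1): first-fit scan over [0-10 ALLOC][11-12 FREE][13-23 ALLOC][24-36 ALLOC] -> 11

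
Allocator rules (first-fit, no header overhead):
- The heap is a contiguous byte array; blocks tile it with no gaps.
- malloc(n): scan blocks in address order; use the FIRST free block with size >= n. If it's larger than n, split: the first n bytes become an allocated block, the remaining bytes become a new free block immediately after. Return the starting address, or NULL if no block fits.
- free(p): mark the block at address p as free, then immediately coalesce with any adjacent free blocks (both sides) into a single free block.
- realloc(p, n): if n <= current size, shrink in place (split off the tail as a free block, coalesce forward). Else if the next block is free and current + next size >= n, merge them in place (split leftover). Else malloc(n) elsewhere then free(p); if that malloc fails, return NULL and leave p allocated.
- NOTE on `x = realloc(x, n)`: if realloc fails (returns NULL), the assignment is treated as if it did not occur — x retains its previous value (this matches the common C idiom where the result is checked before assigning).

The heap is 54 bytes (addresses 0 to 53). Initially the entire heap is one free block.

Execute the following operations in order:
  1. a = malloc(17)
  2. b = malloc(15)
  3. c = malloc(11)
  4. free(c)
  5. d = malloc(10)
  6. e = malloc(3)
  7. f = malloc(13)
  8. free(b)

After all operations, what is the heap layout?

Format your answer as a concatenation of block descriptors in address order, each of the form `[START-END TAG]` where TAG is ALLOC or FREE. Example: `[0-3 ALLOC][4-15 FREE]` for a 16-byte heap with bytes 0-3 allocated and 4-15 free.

Answer: [0-16 ALLOC][17-31 FREE][32-41 ALLOC][42-44 ALLOC][45-53 FREE]

Derivation:
Op 1: a = malloc(17) -> a = 0; heap: [0-16 ALLOC][17-53 FREE]
Op 2: b = malloc(15) -> b = 17; heap: [0-16 ALLOC][17-31 ALLOC][32-53 FREE]
Op 3: c = malloc(11) -> c = 32; heap: [0-16 ALLOC][17-31 ALLOC][32-42 ALLOC][43-53 FREE]
Op 4: free(c) -> (freed c); heap: [0-16 ALLOC][17-31 ALLOC][32-53 FREE]
Op 5: d = malloc(10) -> d = 32; heap: [0-16 ALLOC][17-31 ALLOC][32-41 ALLOC][42-53 FREE]
Op 6: e = malloc(3) -> e = 42; heap: [0-16 ALLOC][17-31 ALLOC][32-41 ALLOC][42-44 ALLOC][45-53 FREE]
Op 7: f = malloc(13) -> f = NULL; heap: [0-16 ALLOC][17-31 ALLOC][32-41 ALLOC][42-44 ALLOC][45-53 FREE]
Op 8: free(b) -> (freed b); heap: [0-16 ALLOC][17-31 FREE][32-41 ALLOC][42-44 ALLOC][45-53 FREE]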